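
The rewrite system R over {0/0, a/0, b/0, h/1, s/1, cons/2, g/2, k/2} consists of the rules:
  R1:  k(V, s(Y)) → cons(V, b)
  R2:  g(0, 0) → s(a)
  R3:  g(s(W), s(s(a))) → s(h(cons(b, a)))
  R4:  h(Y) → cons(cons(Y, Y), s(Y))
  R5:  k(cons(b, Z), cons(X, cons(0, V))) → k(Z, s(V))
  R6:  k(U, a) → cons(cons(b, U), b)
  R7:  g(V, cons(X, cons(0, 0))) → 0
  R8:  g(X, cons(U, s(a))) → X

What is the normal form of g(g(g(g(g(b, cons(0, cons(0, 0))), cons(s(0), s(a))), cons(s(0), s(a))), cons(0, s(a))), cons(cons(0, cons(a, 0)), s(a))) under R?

0

1. g(g(g(g(g(b, cons(0, cons(0, 0))), cons(s(0), s(a))), cons(s(0), s(a))), cons(0, s(a))), cons(cons(0, cons(a, 0)), s(a)))  →  g(g(g(g(b, cons(0, cons(0, 0))), cons(s(0), s(a))), cons(s(0), s(a))), cons(0, s(a)))   [R8 at ε]
2. g(g(g(g(b, cons(0, cons(0, 0))), cons(s(0), s(a))), cons(s(0), s(a))), cons(0, s(a)))  →  g(g(g(b, cons(0, cons(0, 0))), cons(s(0), s(a))), cons(s(0), s(a)))   [R8 at ε]
3. g(g(g(b, cons(0, cons(0, 0))), cons(s(0), s(a))), cons(s(0), s(a)))  →  g(g(b, cons(0, cons(0, 0))), cons(s(0), s(a)))   [R8 at ε]
4. g(g(b, cons(0, cons(0, 0))), cons(s(0), s(a)))  →  g(b, cons(0, cons(0, 0)))   [R8 at ε]
5. g(b, cons(0, cons(0, 0)))  →  0   [R7 at ε]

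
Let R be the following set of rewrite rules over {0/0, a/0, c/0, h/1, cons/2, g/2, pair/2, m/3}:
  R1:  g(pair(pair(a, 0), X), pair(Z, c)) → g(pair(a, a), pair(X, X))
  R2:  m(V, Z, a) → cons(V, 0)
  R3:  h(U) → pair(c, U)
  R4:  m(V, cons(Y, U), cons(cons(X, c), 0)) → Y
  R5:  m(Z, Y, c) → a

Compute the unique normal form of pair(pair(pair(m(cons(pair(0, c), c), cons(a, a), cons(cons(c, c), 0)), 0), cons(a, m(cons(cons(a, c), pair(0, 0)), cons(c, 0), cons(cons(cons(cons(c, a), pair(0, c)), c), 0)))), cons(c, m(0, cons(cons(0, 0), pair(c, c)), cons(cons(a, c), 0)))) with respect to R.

pair(pair(pair(a, 0), cons(a, c)), cons(c, cons(0, 0)))

1. pair(pair(pair(m(cons(pair(0, c), c), cons(a, a), cons(cons(c, c), 0)), 0), cons(a, m(cons(cons(a, c), pair(0, 0)), cons(c, 0), cons(cons(cons(cons(c, a), pair(0, c)), c), 0)))), cons(c, m(0, cons(cons(0, 0), pair(c, c)), cons(cons(a, c), 0))))  →  pair(pair(pair(a, 0), cons(a, m(cons(cons(a, c), pair(0, 0)), cons(c, 0), cons(cons(cons(cons(c, a), pair(0, c)), c), 0)))), cons(c, m(0, cons(cons(0, 0), pair(c, c)), cons(cons(a, c), 0))))   [R4 at 1.1.1]
2. pair(pair(pair(a, 0), cons(a, m(cons(cons(a, c), pair(0, 0)), cons(c, 0), cons(cons(cons(cons(c, a), pair(0, c)), c), 0)))), cons(c, m(0, cons(cons(0, 0), pair(c, c)), cons(cons(a, c), 0))))  →  pair(pair(pair(a, 0), cons(a, c)), cons(c, m(0, cons(cons(0, 0), pair(c, c)), cons(cons(a, c), 0))))   [R4 at 1.2.2]
3. pair(pair(pair(a, 0), cons(a, c)), cons(c, m(0, cons(cons(0, 0), pair(c, c)), cons(cons(a, c), 0))))  →  pair(pair(pair(a, 0), cons(a, c)), cons(c, cons(0, 0)))   [R4 at 2.2]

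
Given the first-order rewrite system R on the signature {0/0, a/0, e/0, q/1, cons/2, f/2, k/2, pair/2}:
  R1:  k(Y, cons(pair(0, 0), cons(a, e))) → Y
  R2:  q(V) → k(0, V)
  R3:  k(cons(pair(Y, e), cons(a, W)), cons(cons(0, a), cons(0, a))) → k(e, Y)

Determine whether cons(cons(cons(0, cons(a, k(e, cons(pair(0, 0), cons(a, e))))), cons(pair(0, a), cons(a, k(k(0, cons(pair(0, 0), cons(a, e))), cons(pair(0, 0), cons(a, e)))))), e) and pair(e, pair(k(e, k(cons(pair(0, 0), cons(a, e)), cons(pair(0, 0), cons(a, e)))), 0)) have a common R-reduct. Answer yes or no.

Reduce t₁ = cons(cons(cons(0, cons(a, k(e, cons(pair(0, 0), cons(a, e))))), cons(pair(0, a), cons(a, k(k(0, cons(pair(0, 0), cons(a, e))), cons(pair(0, 0), cons(a, e)))))), e):
1. cons(cons(cons(0, cons(a, k(e, cons(pair(0, 0), cons(a, e))))), cons(pair(0, a), cons(a, k(k(0, cons(pair(0, 0), cons(a, e))), cons(pair(0, 0), cons(a, e)))))), e)  →  cons(cons(cons(0, cons(a, e)), cons(pair(0, a), cons(a, k(k(0, cons(pair(0, 0), cons(a, e))), cons(pair(0, 0), cons(a, e)))))), e)   [R1 at 1.1.2.2]
2. cons(cons(cons(0, cons(a, e)), cons(pair(0, a), cons(a, k(k(0, cons(pair(0, 0), cons(a, e))), cons(pair(0, 0), cons(a, e)))))), e)  →  cons(cons(cons(0, cons(a, e)), cons(pair(0, a), cons(a, k(0, cons(pair(0, 0), cons(a, e)))))), e)   [R1 at 1.2.2.2]
3. cons(cons(cons(0, cons(a, e)), cons(pair(0, a), cons(a, k(0, cons(pair(0, 0), cons(a, e)))))), e)  →  cons(cons(cons(0, cons(a, e)), cons(pair(0, a), cons(a, 0))), e)   [R1 at 1.2.2.2]

Reduce t₂ = pair(e, pair(k(e, k(cons(pair(0, 0), cons(a, e)), cons(pair(0, 0), cons(a, e)))), 0)):
1. pair(e, pair(k(e, k(cons(pair(0, 0), cons(a, e)), cons(pair(0, 0), cons(a, e)))), 0))  →  pair(e, pair(k(e, cons(pair(0, 0), cons(a, e))), 0))   [R1 at 2.1.2]
2. pair(e, pair(k(e, cons(pair(0, 0), cons(a, e))), 0))  →  pair(e, pair(e, 0))   [R1 at 2.1]

no — NF(t₁) = cons(cons(cons(0, cons(a, e)), cons(pair(0, a), cons(a, 0))), e), NF(t₂) = pair(e, pair(e, 0))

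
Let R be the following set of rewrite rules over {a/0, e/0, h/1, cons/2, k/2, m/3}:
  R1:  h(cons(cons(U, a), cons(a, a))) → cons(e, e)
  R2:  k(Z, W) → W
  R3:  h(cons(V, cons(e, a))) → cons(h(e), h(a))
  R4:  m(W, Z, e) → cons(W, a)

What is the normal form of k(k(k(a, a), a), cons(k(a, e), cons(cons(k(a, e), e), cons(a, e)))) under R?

1. k(k(k(a, a), a), cons(k(a, e), cons(cons(k(a, e), e), cons(a, e))))  →  cons(k(a, e), cons(cons(k(a, e), e), cons(a, e)))   [R2 at ε]
2. cons(k(a, e), cons(cons(k(a, e), e), cons(a, e)))  →  cons(e, cons(cons(k(a, e), e), cons(a, e)))   [R2 at 1]
3. cons(e, cons(cons(k(a, e), e), cons(a, e)))  →  cons(e, cons(cons(e, e), cons(a, e)))   [R2 at 2.1.1]

cons(e, cons(cons(e, e), cons(a, e)))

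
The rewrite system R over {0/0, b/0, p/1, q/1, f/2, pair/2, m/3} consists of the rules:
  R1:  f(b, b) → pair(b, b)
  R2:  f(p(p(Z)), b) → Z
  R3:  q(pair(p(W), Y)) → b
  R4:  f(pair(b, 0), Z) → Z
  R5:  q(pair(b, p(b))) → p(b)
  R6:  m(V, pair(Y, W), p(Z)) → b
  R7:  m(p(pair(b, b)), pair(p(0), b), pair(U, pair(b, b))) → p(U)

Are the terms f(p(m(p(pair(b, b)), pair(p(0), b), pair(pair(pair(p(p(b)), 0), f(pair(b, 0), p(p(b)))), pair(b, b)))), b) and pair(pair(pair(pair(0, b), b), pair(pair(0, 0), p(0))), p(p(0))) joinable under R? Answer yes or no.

Reduce t₁ = f(p(m(p(pair(b, b)), pair(p(0), b), pair(pair(pair(p(p(b)), 0), f(pair(b, 0), p(p(b)))), pair(b, b)))), b):
1. f(p(m(p(pair(b, b)), pair(p(0), b), pair(pair(pair(p(p(b)), 0), f(pair(b, 0), p(p(b)))), pair(b, b)))), b)  →  f(p(p(pair(pair(p(p(b)), 0), f(pair(b, 0), p(p(b)))))), b)   [R7 at 1.1]
2. f(p(p(pair(pair(p(p(b)), 0), f(pair(b, 0), p(p(b)))))), b)  →  pair(pair(p(p(b)), 0), f(pair(b, 0), p(p(b))))   [R2 at ε]
3. pair(pair(p(p(b)), 0), f(pair(b, 0), p(p(b))))  →  pair(pair(p(p(b)), 0), p(p(b)))   [R4 at 2]

Reduce t₂ = pair(pair(pair(pair(0, b), b), pair(pair(0, 0), p(0))), p(p(0))):

no — NF(t₁) = pair(pair(p(p(b)), 0), p(p(b))), NF(t₂) = pair(pair(pair(pair(0, b), b), pair(pair(0, 0), p(0))), p(p(0)))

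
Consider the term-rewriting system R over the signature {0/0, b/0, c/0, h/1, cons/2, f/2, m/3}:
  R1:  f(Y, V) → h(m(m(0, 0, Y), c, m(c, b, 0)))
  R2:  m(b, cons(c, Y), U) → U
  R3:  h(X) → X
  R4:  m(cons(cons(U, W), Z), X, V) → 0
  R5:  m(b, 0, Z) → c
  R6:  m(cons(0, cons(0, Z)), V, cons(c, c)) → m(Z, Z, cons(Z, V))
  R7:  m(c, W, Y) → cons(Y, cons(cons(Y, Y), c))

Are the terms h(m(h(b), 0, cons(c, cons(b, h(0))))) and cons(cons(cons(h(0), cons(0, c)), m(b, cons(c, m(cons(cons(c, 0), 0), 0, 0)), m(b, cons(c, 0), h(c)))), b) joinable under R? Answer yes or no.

Reduce t₁ = h(m(h(b), 0, cons(c, cons(b, h(0))))):
1. h(m(h(b), 0, cons(c, cons(b, h(0)))))  →  m(h(b), 0, cons(c, cons(b, h(0))))   [R3 at ε]
2. m(h(b), 0, cons(c, cons(b, h(0))))  →  m(b, 0, cons(c, cons(b, h(0))))   [R3 at 1]
3. m(b, 0, cons(c, cons(b, h(0))))  →  c   [R5 at ε]

Reduce t₂ = cons(cons(cons(h(0), cons(0, c)), m(b, cons(c, m(cons(cons(c, 0), 0), 0, 0)), m(b, cons(c, 0), h(c)))), b):
1. cons(cons(cons(h(0), cons(0, c)), m(b, cons(c, m(cons(cons(c, 0), 0), 0, 0)), m(b, cons(c, 0), h(c)))), b)  →  cons(cons(cons(0, cons(0, c)), m(b, cons(c, m(cons(cons(c, 0), 0), 0, 0)), m(b, cons(c, 0), h(c)))), b)   [R3 at 1.1.1]
2. cons(cons(cons(0, cons(0, c)), m(b, cons(c, m(cons(cons(c, 0), 0), 0, 0)), m(b, cons(c, 0), h(c)))), b)  →  cons(cons(cons(0, cons(0, c)), m(b, cons(c, 0), h(c))), b)   [R2 at 1.2]
3. cons(cons(cons(0, cons(0, c)), m(b, cons(c, 0), h(c))), b)  →  cons(cons(cons(0, cons(0, c)), h(c)), b)   [R2 at 1.2]
4. cons(cons(cons(0, cons(0, c)), h(c)), b)  →  cons(cons(cons(0, cons(0, c)), c), b)   [R3 at 1.2]

no — NF(t₁) = c, NF(t₂) = cons(cons(cons(0, cons(0, c)), c), b)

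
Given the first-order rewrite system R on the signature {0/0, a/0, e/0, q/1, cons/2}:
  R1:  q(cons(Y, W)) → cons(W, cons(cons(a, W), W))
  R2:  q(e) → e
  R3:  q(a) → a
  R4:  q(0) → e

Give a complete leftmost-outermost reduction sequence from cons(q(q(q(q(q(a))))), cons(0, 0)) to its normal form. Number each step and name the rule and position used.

1. cons(q(q(q(q(q(a))))), cons(0, 0))  →  cons(q(q(q(q(a)))), cons(0, 0))   [R3 at 1.1.1.1.1]
2. cons(q(q(q(q(a)))), cons(0, 0))  →  cons(q(q(q(a))), cons(0, 0))   [R3 at 1.1.1.1]
3. cons(q(q(q(a))), cons(0, 0))  →  cons(q(q(a)), cons(0, 0))   [R3 at 1.1.1]
4. cons(q(q(a)), cons(0, 0))  →  cons(q(a), cons(0, 0))   [R3 at 1.1]
5. cons(q(a), cons(0, 0))  →  cons(a, cons(0, 0))   [R3 at 1]

cons(a, cons(0, 0))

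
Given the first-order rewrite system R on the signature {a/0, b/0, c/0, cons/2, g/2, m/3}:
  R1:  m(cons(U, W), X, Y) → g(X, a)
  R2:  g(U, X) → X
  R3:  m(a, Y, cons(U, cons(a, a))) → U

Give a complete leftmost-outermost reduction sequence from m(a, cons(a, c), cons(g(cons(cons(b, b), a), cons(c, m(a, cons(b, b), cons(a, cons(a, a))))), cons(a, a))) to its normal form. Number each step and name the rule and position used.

cons(c, a)

1. m(a, cons(a, c), cons(g(cons(cons(b, b), a), cons(c, m(a, cons(b, b), cons(a, cons(a, a))))), cons(a, a)))  →  g(cons(cons(b, b), a), cons(c, m(a, cons(b, b), cons(a, cons(a, a)))))   [R3 at ε]
2. g(cons(cons(b, b), a), cons(c, m(a, cons(b, b), cons(a, cons(a, a)))))  →  cons(c, m(a, cons(b, b), cons(a, cons(a, a))))   [R2 at ε]
3. cons(c, m(a, cons(b, b), cons(a, cons(a, a))))  →  cons(c, a)   [R3 at 2]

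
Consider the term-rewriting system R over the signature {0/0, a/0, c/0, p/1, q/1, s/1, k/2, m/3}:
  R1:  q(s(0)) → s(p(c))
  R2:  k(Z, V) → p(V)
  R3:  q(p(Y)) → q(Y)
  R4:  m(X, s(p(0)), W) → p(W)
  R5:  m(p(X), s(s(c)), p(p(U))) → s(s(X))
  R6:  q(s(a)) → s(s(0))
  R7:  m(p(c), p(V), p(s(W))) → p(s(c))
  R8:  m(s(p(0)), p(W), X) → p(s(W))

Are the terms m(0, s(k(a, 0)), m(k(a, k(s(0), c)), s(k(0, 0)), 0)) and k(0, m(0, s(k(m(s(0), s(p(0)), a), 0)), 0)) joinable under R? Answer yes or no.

Reduce t₁ = m(0, s(k(a, 0)), m(k(a, k(s(0), c)), s(k(0, 0)), 0)):
1. m(0, s(k(a, 0)), m(k(a, k(s(0), c)), s(k(0, 0)), 0))  →  m(0, s(p(0)), m(k(a, k(s(0), c)), s(k(0, 0)), 0))   [R2 at 2.1]
2. m(0, s(p(0)), m(k(a, k(s(0), c)), s(k(0, 0)), 0))  →  p(m(k(a, k(s(0), c)), s(k(0, 0)), 0))   [R4 at ε]
3. p(m(k(a, k(s(0), c)), s(k(0, 0)), 0))  →  p(m(p(k(s(0), c)), s(k(0, 0)), 0))   [R2 at 1.1]
4. p(m(p(k(s(0), c)), s(k(0, 0)), 0))  →  p(m(p(p(c)), s(k(0, 0)), 0))   [R2 at 1.1.1]
5. p(m(p(p(c)), s(k(0, 0)), 0))  →  p(m(p(p(c)), s(p(0)), 0))   [R2 at 1.2.1]
6. p(m(p(p(c)), s(p(0)), 0))  →  p(p(0))   [R4 at 1]

Reduce t₂ = k(0, m(0, s(k(m(s(0), s(p(0)), a), 0)), 0)):
1. k(0, m(0, s(k(m(s(0), s(p(0)), a), 0)), 0))  →  p(m(0, s(k(m(s(0), s(p(0)), a), 0)), 0))   [R2 at ε]
2. p(m(0, s(k(m(s(0), s(p(0)), a), 0)), 0))  →  p(m(0, s(p(0)), 0))   [R2 at 1.2.1]
3. p(m(0, s(p(0)), 0))  →  p(p(0))   [R4 at 1]

yes — NF(t₁) = p(p(0)), NF(t₂) = p(p(0))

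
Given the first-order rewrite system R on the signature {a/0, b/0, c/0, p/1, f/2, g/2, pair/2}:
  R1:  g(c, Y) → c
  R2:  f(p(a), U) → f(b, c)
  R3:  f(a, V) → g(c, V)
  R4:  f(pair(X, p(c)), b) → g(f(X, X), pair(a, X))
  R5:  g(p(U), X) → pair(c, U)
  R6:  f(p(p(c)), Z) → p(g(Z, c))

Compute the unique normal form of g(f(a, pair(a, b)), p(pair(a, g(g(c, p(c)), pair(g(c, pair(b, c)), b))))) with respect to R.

c

1. g(f(a, pair(a, b)), p(pair(a, g(g(c, p(c)), pair(g(c, pair(b, c)), b)))))  →  g(g(c, pair(a, b)), p(pair(a, g(g(c, p(c)), pair(g(c, pair(b, c)), b)))))   [R3 at 1]
2. g(g(c, pair(a, b)), p(pair(a, g(g(c, p(c)), pair(g(c, pair(b, c)), b)))))  →  g(c, p(pair(a, g(g(c, p(c)), pair(g(c, pair(b, c)), b)))))   [R1 at 1]
3. g(c, p(pair(a, g(g(c, p(c)), pair(g(c, pair(b, c)), b)))))  →  c   [R1 at ε]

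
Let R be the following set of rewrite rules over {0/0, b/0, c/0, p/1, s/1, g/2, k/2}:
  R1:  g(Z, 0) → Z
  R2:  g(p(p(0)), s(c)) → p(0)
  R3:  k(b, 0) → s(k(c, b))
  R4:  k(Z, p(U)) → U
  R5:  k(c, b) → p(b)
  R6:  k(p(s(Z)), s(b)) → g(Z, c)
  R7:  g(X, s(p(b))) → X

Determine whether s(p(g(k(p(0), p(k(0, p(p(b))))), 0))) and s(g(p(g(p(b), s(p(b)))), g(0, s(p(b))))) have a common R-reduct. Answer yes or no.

Reduce t₁ = s(p(g(k(p(0), p(k(0, p(p(b))))), 0))):
1. s(p(g(k(p(0), p(k(0, p(p(b))))), 0)))  →  s(p(k(p(0), p(k(0, p(p(b)))))))   [R1 at 1.1]
2. s(p(k(p(0), p(k(0, p(p(b)))))))  →  s(p(k(0, p(p(b)))))   [R4 at 1.1]
3. s(p(k(0, p(p(b)))))  →  s(p(p(b)))   [R4 at 1.1]

Reduce t₂ = s(g(p(g(p(b), s(p(b)))), g(0, s(p(b))))):
1. s(g(p(g(p(b), s(p(b)))), g(0, s(p(b)))))  →  s(g(p(p(b)), g(0, s(p(b)))))   [R7 at 1.1.1]
2. s(g(p(p(b)), g(0, s(p(b)))))  →  s(g(p(p(b)), 0))   [R7 at 1.2]
3. s(g(p(p(b)), 0))  →  s(p(p(b)))   [R1 at 1]

yes — NF(t₁) = s(p(p(b))), NF(t₂) = s(p(p(b)))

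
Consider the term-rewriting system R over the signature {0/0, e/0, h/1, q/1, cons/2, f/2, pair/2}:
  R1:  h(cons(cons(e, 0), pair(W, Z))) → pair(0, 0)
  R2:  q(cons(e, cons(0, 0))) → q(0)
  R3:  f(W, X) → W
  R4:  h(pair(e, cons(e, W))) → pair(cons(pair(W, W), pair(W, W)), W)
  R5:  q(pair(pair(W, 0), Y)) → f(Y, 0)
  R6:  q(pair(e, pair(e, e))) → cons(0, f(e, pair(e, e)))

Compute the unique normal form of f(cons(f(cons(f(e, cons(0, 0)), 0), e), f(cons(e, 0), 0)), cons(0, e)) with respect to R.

cons(cons(e, 0), cons(e, 0))

1. f(cons(f(cons(f(e, cons(0, 0)), 0), e), f(cons(e, 0), 0)), cons(0, e))  →  cons(f(cons(f(e, cons(0, 0)), 0), e), f(cons(e, 0), 0))   [R3 at ε]
2. cons(f(cons(f(e, cons(0, 0)), 0), e), f(cons(e, 0), 0))  →  cons(cons(f(e, cons(0, 0)), 0), f(cons(e, 0), 0))   [R3 at 1]
3. cons(cons(f(e, cons(0, 0)), 0), f(cons(e, 0), 0))  →  cons(cons(e, 0), f(cons(e, 0), 0))   [R3 at 1.1]
4. cons(cons(e, 0), f(cons(e, 0), 0))  →  cons(cons(e, 0), cons(e, 0))   [R3 at 2]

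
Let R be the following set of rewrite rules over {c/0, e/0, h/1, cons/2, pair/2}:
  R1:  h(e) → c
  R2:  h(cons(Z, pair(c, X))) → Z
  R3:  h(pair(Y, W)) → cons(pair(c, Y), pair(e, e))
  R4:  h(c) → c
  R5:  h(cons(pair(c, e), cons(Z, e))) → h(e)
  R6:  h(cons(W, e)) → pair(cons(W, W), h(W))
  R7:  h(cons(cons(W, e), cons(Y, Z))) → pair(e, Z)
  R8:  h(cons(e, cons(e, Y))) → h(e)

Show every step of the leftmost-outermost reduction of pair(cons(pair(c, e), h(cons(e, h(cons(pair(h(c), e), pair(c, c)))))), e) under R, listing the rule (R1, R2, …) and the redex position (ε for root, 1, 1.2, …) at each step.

1. pair(cons(pair(c, e), h(cons(e, h(cons(pair(h(c), e), pair(c, c)))))), e)  →  pair(cons(pair(c, e), h(cons(e, pair(h(c), e)))), e)   [R2 at 1.2.1.2]
2. pair(cons(pair(c, e), h(cons(e, pair(h(c), e)))), e)  →  pair(cons(pair(c, e), h(cons(e, pair(c, e)))), e)   [R4 at 1.2.1.2.1]
3. pair(cons(pair(c, e), h(cons(e, pair(c, e)))), e)  →  pair(cons(pair(c, e), e), e)   [R2 at 1.2]

pair(cons(pair(c, e), e), e)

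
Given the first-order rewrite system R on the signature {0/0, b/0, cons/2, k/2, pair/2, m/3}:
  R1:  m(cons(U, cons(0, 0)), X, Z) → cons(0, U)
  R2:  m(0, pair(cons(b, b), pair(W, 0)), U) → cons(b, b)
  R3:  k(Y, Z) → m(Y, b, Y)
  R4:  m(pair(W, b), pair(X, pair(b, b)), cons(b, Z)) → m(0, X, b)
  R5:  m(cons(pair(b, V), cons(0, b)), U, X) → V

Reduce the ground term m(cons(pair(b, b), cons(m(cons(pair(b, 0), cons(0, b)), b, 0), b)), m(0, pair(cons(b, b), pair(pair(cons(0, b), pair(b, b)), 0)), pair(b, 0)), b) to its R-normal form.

b

1. m(cons(pair(b, b), cons(m(cons(pair(b, 0), cons(0, b)), b, 0), b)), m(0, pair(cons(b, b), pair(pair(cons(0, b), pair(b, b)), 0)), pair(b, 0)), b)  →  m(cons(pair(b, b), cons(0, b)), m(0, pair(cons(b, b), pair(pair(cons(0, b), pair(b, b)), 0)), pair(b, 0)), b)   [R5 at 1.2.1]
2. m(cons(pair(b, b), cons(0, b)), m(0, pair(cons(b, b), pair(pair(cons(0, b), pair(b, b)), 0)), pair(b, 0)), b)  →  b   [R5 at ε]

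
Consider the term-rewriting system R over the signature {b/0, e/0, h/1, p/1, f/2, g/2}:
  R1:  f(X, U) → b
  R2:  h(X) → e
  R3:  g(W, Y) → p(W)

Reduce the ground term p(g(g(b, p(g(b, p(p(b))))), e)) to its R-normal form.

p(p(p(b)))

1. p(g(g(b, p(g(b, p(p(b))))), e))  →  p(p(g(b, p(g(b, p(p(b)))))))   [R3 at 1]
2. p(p(g(b, p(g(b, p(p(b)))))))  →  p(p(p(b)))   [R3 at 1.1]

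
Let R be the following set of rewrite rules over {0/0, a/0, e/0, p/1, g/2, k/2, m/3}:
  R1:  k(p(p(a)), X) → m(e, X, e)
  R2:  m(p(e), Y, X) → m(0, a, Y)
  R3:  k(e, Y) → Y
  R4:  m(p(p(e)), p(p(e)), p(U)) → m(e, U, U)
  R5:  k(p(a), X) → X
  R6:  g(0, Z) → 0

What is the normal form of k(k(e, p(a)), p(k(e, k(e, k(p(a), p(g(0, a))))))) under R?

1. k(k(e, p(a)), p(k(e, k(e, k(p(a), p(g(0, a)))))))  →  k(p(a), p(k(e, k(e, k(p(a), p(g(0, a)))))))   [R3 at 1]
2. k(p(a), p(k(e, k(e, k(p(a), p(g(0, a)))))))  →  p(k(e, k(e, k(p(a), p(g(0, a))))))   [R5 at ε]
3. p(k(e, k(e, k(p(a), p(g(0, a))))))  →  p(k(e, k(p(a), p(g(0, a)))))   [R3 at 1]
4. p(k(e, k(p(a), p(g(0, a)))))  →  p(k(p(a), p(g(0, a))))   [R3 at 1]
5. p(k(p(a), p(g(0, a))))  →  p(p(g(0, a)))   [R5 at 1]
6. p(p(g(0, a)))  →  p(p(0))   [R6 at 1.1]

p(p(0))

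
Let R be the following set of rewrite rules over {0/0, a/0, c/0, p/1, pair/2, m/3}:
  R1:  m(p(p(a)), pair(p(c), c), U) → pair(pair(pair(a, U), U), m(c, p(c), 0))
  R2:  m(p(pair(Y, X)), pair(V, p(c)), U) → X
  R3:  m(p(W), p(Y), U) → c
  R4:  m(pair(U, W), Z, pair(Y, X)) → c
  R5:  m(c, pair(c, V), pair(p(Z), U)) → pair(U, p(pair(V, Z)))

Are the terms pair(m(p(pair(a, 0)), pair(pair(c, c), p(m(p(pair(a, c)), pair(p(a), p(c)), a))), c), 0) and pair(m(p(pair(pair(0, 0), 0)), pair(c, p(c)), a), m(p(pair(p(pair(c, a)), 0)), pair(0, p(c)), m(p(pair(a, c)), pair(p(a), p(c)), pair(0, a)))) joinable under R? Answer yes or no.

Reduce t₁ = pair(m(p(pair(a, 0)), pair(pair(c, c), p(m(p(pair(a, c)), pair(p(a), p(c)), a))), c), 0):
1. pair(m(p(pair(a, 0)), pair(pair(c, c), p(m(p(pair(a, c)), pair(p(a), p(c)), a))), c), 0)  →  pair(m(p(pair(a, 0)), pair(pair(c, c), p(c)), c), 0)   [R2 at 1.2.2.1]
2. pair(m(p(pair(a, 0)), pair(pair(c, c), p(c)), c), 0)  →  pair(0, 0)   [R2 at 1]

Reduce t₂ = pair(m(p(pair(pair(0, 0), 0)), pair(c, p(c)), a), m(p(pair(p(pair(c, a)), 0)), pair(0, p(c)), m(p(pair(a, c)), pair(p(a), p(c)), pair(0, a)))):
1. pair(m(p(pair(pair(0, 0), 0)), pair(c, p(c)), a), m(p(pair(p(pair(c, a)), 0)), pair(0, p(c)), m(p(pair(a, c)), pair(p(a), p(c)), pair(0, a))))  →  pair(0, m(p(pair(p(pair(c, a)), 0)), pair(0, p(c)), m(p(pair(a, c)), pair(p(a), p(c)), pair(0, a))))   [R2 at 1]
2. pair(0, m(p(pair(p(pair(c, a)), 0)), pair(0, p(c)), m(p(pair(a, c)), pair(p(a), p(c)), pair(0, a))))  →  pair(0, 0)   [R2 at 2]

yes — NF(t₁) = pair(0, 0), NF(t₂) = pair(0, 0)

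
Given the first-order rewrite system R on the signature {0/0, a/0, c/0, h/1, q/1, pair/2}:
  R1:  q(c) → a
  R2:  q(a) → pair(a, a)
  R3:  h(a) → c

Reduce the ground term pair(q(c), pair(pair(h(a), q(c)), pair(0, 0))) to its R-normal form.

pair(a, pair(pair(c, a), pair(0, 0)))

1. pair(q(c), pair(pair(h(a), q(c)), pair(0, 0)))  →  pair(a, pair(pair(h(a), q(c)), pair(0, 0)))   [R1 at 1]
2. pair(a, pair(pair(h(a), q(c)), pair(0, 0)))  →  pair(a, pair(pair(c, q(c)), pair(0, 0)))   [R3 at 2.1.1]
3. pair(a, pair(pair(c, q(c)), pair(0, 0)))  →  pair(a, pair(pair(c, a), pair(0, 0)))   [R1 at 2.1.2]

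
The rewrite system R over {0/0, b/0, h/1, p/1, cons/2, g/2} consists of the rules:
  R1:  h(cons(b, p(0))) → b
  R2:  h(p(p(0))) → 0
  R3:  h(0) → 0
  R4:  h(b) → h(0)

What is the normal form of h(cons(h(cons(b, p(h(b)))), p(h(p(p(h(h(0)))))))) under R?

b

1. h(cons(h(cons(b, p(h(b)))), p(h(p(p(h(h(0))))))))  →  h(cons(h(cons(b, p(h(0)))), p(h(p(p(h(h(0))))))))   [R4 at 1.1.1.2.1]
2. h(cons(h(cons(b, p(h(0)))), p(h(p(p(h(h(0))))))))  →  h(cons(h(cons(b, p(0))), p(h(p(p(h(h(0))))))))   [R3 at 1.1.1.2.1]
3. h(cons(h(cons(b, p(0))), p(h(p(p(h(h(0))))))))  →  h(cons(b, p(h(p(p(h(h(0))))))))   [R1 at 1.1]
4. h(cons(b, p(h(p(p(h(h(0))))))))  →  h(cons(b, p(h(p(p(h(0)))))))   [R3 at 1.2.1.1.1.1.1]
5. h(cons(b, p(h(p(p(h(0)))))))  →  h(cons(b, p(h(p(p(0))))))   [R3 at 1.2.1.1.1.1]
6. h(cons(b, p(h(p(p(0))))))  →  h(cons(b, p(0)))   [R2 at 1.2.1]
7. h(cons(b, p(0)))  →  b   [R1 at ε]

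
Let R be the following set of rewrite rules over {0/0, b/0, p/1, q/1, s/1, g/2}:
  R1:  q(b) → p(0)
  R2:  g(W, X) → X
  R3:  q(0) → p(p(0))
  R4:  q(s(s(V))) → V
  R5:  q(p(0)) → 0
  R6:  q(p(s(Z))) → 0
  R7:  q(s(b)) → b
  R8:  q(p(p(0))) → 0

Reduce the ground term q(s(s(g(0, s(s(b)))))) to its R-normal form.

s(s(b))

1. q(s(s(g(0, s(s(b))))))  →  g(0, s(s(b)))   [R4 at ε]
2. g(0, s(s(b)))  →  s(s(b))   [R2 at ε]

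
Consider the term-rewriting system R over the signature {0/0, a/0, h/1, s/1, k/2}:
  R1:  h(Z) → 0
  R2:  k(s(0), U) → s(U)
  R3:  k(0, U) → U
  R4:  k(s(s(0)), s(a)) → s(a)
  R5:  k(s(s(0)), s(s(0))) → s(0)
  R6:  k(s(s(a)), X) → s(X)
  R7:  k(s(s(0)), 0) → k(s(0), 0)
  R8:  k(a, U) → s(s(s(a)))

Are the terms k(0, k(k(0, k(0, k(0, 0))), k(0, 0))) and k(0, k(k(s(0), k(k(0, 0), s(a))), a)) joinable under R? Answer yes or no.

Reduce t₁ = k(0, k(k(0, k(0, k(0, 0))), k(0, 0))):
1. k(0, k(k(0, k(0, k(0, 0))), k(0, 0)))  →  k(k(0, k(0, k(0, 0))), k(0, 0))   [R3 at ε]
2. k(k(0, k(0, k(0, 0))), k(0, 0))  →  k(k(0, k(0, 0)), k(0, 0))   [R3 at 1]
3. k(k(0, k(0, 0)), k(0, 0))  →  k(k(0, 0), k(0, 0))   [R3 at 1]
4. k(k(0, 0), k(0, 0))  →  k(0, k(0, 0))   [R3 at 1]
5. k(0, k(0, 0))  →  k(0, 0)   [R3 at ε]
6. k(0, 0)  →  0   [R3 at ε]

Reduce t₂ = k(0, k(k(s(0), k(k(0, 0), s(a))), a)):
1. k(0, k(k(s(0), k(k(0, 0), s(a))), a))  →  k(k(s(0), k(k(0, 0), s(a))), a)   [R3 at ε]
2. k(k(s(0), k(k(0, 0), s(a))), a)  →  k(s(k(k(0, 0), s(a))), a)   [R2 at 1]
3. k(s(k(k(0, 0), s(a))), a)  →  k(s(k(0, s(a))), a)   [R3 at 1.1.1]
4. k(s(k(0, s(a))), a)  →  k(s(s(a)), a)   [R3 at 1.1]
5. k(s(s(a)), a)  →  s(a)   [R6 at ε]

no — NF(t₁) = 0, NF(t₂) = s(a)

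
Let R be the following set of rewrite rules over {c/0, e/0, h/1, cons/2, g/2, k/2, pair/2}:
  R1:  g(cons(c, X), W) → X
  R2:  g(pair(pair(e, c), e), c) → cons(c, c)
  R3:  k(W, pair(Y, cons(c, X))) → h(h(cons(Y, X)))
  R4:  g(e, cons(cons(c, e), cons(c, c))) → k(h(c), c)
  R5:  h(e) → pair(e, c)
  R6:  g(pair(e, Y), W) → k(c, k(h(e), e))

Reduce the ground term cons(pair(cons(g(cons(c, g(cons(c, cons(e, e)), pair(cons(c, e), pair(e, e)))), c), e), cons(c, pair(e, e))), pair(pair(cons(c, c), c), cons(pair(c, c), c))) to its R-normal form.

cons(pair(cons(cons(e, e), e), cons(c, pair(e, e))), pair(pair(cons(c, c), c), cons(pair(c, c), c)))

1. cons(pair(cons(g(cons(c, g(cons(c, cons(e, e)), pair(cons(c, e), pair(e, e)))), c), e), cons(c, pair(e, e))), pair(pair(cons(c, c), c), cons(pair(c, c), c)))  →  cons(pair(cons(g(cons(c, cons(e, e)), pair(cons(c, e), pair(e, e))), e), cons(c, pair(e, e))), pair(pair(cons(c, c), c), cons(pair(c, c), c)))   [R1 at 1.1.1]
2. cons(pair(cons(g(cons(c, cons(e, e)), pair(cons(c, e), pair(e, e))), e), cons(c, pair(e, e))), pair(pair(cons(c, c), c), cons(pair(c, c), c)))  →  cons(pair(cons(cons(e, e), e), cons(c, pair(e, e))), pair(pair(cons(c, c), c), cons(pair(c, c), c)))   [R1 at 1.1.1]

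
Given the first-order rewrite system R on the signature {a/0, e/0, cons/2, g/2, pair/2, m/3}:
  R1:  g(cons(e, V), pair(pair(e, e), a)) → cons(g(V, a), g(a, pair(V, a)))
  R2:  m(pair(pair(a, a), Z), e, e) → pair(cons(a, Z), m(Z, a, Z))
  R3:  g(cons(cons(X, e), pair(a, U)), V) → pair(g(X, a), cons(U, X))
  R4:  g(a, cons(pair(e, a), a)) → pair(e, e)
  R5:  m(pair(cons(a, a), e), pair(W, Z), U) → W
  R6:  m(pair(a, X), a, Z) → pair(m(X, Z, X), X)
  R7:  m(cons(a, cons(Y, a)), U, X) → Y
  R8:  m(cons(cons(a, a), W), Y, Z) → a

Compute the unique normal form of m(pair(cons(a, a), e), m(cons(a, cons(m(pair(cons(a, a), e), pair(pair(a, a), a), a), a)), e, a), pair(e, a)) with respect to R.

1. m(pair(cons(a, a), e), m(cons(a, cons(m(pair(cons(a, a), e), pair(pair(a, a), a), a), a)), e, a), pair(e, a))  →  m(pair(cons(a, a), e), m(pair(cons(a, a), e), pair(pair(a, a), a), a), pair(e, a))   [R7 at 2]
2. m(pair(cons(a, a), e), m(pair(cons(a, a), e), pair(pair(a, a), a), a), pair(e, a))  →  m(pair(cons(a, a), e), pair(a, a), pair(e, a))   [R5 at 2]
3. m(pair(cons(a, a), e), pair(a, a), pair(e, a))  →  a   [R5 at ε]

a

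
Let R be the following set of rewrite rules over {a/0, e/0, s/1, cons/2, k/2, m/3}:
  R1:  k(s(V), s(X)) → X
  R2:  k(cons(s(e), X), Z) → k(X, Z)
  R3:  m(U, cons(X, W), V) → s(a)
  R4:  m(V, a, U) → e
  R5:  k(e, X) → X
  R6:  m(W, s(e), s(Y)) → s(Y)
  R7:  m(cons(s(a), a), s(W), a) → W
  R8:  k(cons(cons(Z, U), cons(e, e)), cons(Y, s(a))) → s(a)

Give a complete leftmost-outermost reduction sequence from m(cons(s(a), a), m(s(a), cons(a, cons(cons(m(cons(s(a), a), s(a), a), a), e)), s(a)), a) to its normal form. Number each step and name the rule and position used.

1. m(cons(s(a), a), m(s(a), cons(a, cons(cons(m(cons(s(a), a), s(a), a), a), e)), s(a)), a)  →  m(cons(s(a), a), s(a), a)   [R3 at 2]
2. m(cons(s(a), a), s(a), a)  →  a   [R7 at ε]

a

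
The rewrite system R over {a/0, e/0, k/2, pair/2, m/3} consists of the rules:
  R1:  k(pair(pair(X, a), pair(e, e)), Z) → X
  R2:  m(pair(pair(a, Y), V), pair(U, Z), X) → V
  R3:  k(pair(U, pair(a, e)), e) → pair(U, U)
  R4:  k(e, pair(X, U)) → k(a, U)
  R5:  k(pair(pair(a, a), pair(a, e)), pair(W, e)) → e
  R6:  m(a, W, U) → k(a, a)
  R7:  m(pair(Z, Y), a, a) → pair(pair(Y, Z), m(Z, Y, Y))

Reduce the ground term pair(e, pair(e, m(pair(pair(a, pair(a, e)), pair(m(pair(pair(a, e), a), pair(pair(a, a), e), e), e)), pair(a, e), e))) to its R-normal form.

pair(e, pair(e, pair(a, e)))

1. pair(e, pair(e, m(pair(pair(a, pair(a, e)), pair(m(pair(pair(a, e), a), pair(pair(a, a), e), e), e)), pair(a, e), e)))  →  pair(e, pair(e, pair(m(pair(pair(a, e), a), pair(pair(a, a), e), e), e)))   [R2 at 2.2]
2. pair(e, pair(e, pair(m(pair(pair(a, e), a), pair(pair(a, a), e), e), e)))  →  pair(e, pair(e, pair(a, e)))   [R2 at 2.2.1]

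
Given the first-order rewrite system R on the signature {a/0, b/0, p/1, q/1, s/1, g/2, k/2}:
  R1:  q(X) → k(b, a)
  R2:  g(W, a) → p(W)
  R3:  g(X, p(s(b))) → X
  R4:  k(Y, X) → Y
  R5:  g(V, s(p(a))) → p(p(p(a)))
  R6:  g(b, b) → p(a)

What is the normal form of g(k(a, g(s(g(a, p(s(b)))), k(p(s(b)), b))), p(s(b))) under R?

1. g(k(a, g(s(g(a, p(s(b)))), k(p(s(b)), b))), p(s(b)))  →  k(a, g(s(g(a, p(s(b)))), k(p(s(b)), b)))   [R3 at ε]
2. k(a, g(s(g(a, p(s(b)))), k(p(s(b)), b)))  →  a   [R4 at ε]

a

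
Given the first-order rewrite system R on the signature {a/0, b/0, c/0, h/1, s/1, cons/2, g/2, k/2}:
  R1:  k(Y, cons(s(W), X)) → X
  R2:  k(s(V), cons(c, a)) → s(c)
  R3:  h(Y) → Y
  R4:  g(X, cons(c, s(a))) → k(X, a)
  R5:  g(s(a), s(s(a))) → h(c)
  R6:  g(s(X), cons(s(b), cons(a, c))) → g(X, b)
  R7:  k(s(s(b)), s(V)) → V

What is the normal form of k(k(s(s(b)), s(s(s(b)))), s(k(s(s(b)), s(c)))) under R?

c

1. k(k(s(s(b)), s(s(s(b)))), s(k(s(s(b)), s(c))))  →  k(s(s(b)), s(k(s(s(b)), s(c))))   [R7 at 1]
2. k(s(s(b)), s(k(s(s(b)), s(c))))  →  k(s(s(b)), s(c))   [R7 at ε]
3. k(s(s(b)), s(c))  →  c   [R7 at ε]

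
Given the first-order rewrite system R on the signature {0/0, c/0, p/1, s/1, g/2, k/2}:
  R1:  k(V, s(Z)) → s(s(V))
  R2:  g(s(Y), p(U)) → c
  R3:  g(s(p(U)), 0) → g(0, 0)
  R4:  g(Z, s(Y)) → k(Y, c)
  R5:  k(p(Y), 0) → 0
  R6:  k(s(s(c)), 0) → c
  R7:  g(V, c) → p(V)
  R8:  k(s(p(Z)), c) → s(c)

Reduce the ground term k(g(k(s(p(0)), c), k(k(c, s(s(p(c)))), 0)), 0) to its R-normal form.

1. k(g(k(s(p(0)), c), k(k(c, s(s(p(c)))), 0)), 0)  →  k(g(s(c), k(k(c, s(s(p(c)))), 0)), 0)   [R8 at 1.1]
2. k(g(s(c), k(k(c, s(s(p(c)))), 0)), 0)  →  k(g(s(c), k(s(s(c)), 0)), 0)   [R1 at 1.2.1]
3. k(g(s(c), k(s(s(c)), 0)), 0)  →  k(g(s(c), c), 0)   [R6 at 1.2]
4. k(g(s(c), c), 0)  →  k(p(s(c)), 0)   [R7 at 1]
5. k(p(s(c)), 0)  →  0   [R5 at ε]

0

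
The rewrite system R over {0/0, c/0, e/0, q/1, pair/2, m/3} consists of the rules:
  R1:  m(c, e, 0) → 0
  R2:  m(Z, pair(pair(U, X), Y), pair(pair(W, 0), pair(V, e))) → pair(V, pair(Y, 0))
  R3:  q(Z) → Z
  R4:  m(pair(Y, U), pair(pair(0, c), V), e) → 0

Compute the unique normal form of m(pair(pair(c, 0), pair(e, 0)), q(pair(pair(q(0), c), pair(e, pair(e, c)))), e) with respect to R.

0

1. m(pair(pair(c, 0), pair(e, 0)), q(pair(pair(q(0), c), pair(e, pair(e, c)))), e)  →  m(pair(pair(c, 0), pair(e, 0)), pair(pair(q(0), c), pair(e, pair(e, c))), e)   [R3 at 2]
2. m(pair(pair(c, 0), pair(e, 0)), pair(pair(q(0), c), pair(e, pair(e, c))), e)  →  m(pair(pair(c, 0), pair(e, 0)), pair(pair(0, c), pair(e, pair(e, c))), e)   [R3 at 2.1.1]
3. m(pair(pair(c, 0), pair(e, 0)), pair(pair(0, c), pair(e, pair(e, c))), e)  →  0   [R4 at ε]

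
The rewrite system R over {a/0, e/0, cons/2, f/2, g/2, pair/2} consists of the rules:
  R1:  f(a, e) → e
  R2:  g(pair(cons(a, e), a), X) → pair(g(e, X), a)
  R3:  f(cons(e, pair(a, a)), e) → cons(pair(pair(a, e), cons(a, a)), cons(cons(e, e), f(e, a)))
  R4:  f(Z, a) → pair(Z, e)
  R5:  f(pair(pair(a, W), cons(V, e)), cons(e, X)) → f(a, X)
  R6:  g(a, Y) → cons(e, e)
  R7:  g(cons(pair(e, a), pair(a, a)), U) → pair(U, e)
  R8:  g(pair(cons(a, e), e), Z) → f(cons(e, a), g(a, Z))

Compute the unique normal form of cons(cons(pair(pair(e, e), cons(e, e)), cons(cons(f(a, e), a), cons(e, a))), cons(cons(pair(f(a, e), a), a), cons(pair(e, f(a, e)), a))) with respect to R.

1. cons(cons(pair(pair(e, e), cons(e, e)), cons(cons(f(a, e), a), cons(e, a))), cons(cons(pair(f(a, e), a), a), cons(pair(e, f(a, e)), a)))  →  cons(cons(pair(pair(e, e), cons(e, e)), cons(cons(e, a), cons(e, a))), cons(cons(pair(f(a, e), a), a), cons(pair(e, f(a, e)), a)))   [R1 at 1.2.1.1]
2. cons(cons(pair(pair(e, e), cons(e, e)), cons(cons(e, a), cons(e, a))), cons(cons(pair(f(a, e), a), a), cons(pair(e, f(a, e)), a)))  →  cons(cons(pair(pair(e, e), cons(e, e)), cons(cons(e, a), cons(e, a))), cons(cons(pair(e, a), a), cons(pair(e, f(a, e)), a)))   [R1 at 2.1.1.1]
3. cons(cons(pair(pair(e, e), cons(e, e)), cons(cons(e, a), cons(e, a))), cons(cons(pair(e, a), a), cons(pair(e, f(a, e)), a)))  →  cons(cons(pair(pair(e, e), cons(e, e)), cons(cons(e, a), cons(e, a))), cons(cons(pair(e, a), a), cons(pair(e, e), a)))   [R1 at 2.2.1.2]

cons(cons(pair(pair(e, e), cons(e, e)), cons(cons(e, a), cons(e, a))), cons(cons(pair(e, a), a), cons(pair(e, e), a)))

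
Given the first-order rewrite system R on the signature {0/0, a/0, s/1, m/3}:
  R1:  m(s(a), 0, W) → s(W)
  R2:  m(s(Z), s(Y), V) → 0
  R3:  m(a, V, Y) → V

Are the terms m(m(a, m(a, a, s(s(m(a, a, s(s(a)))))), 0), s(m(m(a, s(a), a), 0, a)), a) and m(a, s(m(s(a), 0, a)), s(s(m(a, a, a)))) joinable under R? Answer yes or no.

yes — NF(t₁) = s(s(a)), NF(t₂) = s(s(a))

Reduce t₁ = m(m(a, m(a, a, s(s(m(a, a, s(s(a)))))), 0), s(m(m(a, s(a), a), 0, a)), a):
1. m(m(a, m(a, a, s(s(m(a, a, s(s(a)))))), 0), s(m(m(a, s(a), a), 0, a)), a)  →  m(m(a, a, s(s(m(a, a, s(s(a)))))), s(m(m(a, s(a), a), 0, a)), a)   [R3 at 1]
2. m(m(a, a, s(s(m(a, a, s(s(a)))))), s(m(m(a, s(a), a), 0, a)), a)  →  m(a, s(m(m(a, s(a), a), 0, a)), a)   [R3 at 1]
3. m(a, s(m(m(a, s(a), a), 0, a)), a)  →  s(m(m(a, s(a), a), 0, a))   [R3 at ε]
4. s(m(m(a, s(a), a), 0, a))  →  s(m(s(a), 0, a))   [R3 at 1.1]
5. s(m(s(a), 0, a))  →  s(s(a))   [R1 at 1]

Reduce t₂ = m(a, s(m(s(a), 0, a)), s(s(m(a, a, a)))):
1. m(a, s(m(s(a), 0, a)), s(s(m(a, a, a))))  →  s(m(s(a), 0, a))   [R3 at ε]
2. s(m(s(a), 0, a))  →  s(s(a))   [R1 at 1]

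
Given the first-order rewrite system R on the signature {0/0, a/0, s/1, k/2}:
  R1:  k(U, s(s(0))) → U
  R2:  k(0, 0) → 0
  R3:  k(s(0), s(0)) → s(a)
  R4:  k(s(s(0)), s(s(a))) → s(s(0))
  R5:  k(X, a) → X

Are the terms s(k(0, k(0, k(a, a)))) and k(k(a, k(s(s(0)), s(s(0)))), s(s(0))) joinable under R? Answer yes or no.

Reduce t₁ = s(k(0, k(0, k(a, a)))):
1. s(k(0, k(0, k(a, a))))  →  s(k(0, k(0, a)))   [R5 at 1.2.2]
2. s(k(0, k(0, a)))  →  s(k(0, 0))   [R5 at 1.2]
3. s(k(0, 0))  →  s(0)   [R2 at 1]

Reduce t₂ = k(k(a, k(s(s(0)), s(s(0)))), s(s(0))):
1. k(k(a, k(s(s(0)), s(s(0)))), s(s(0)))  →  k(a, k(s(s(0)), s(s(0))))   [R1 at ε]
2. k(a, k(s(s(0)), s(s(0))))  →  k(a, s(s(0)))   [R1 at 2]
3. k(a, s(s(0)))  →  a   [R1 at ε]

no — NF(t₁) = s(0), NF(t₂) = a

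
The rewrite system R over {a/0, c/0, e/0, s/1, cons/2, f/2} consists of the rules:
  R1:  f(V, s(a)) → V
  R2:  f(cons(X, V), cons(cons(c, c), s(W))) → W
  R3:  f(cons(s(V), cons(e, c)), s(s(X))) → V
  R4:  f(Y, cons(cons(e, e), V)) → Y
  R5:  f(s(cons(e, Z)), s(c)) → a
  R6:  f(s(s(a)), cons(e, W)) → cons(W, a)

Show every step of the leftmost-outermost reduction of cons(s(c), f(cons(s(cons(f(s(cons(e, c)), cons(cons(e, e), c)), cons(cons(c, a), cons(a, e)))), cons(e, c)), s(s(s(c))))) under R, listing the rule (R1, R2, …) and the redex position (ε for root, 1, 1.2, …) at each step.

cons(s(c), cons(s(cons(e, c)), cons(cons(c, a), cons(a, e))))

1. cons(s(c), f(cons(s(cons(f(s(cons(e, c)), cons(cons(e, e), c)), cons(cons(c, a), cons(a, e)))), cons(e, c)), s(s(s(c)))))  →  cons(s(c), cons(f(s(cons(e, c)), cons(cons(e, e), c)), cons(cons(c, a), cons(a, e))))   [R3 at 2]
2. cons(s(c), cons(f(s(cons(e, c)), cons(cons(e, e), c)), cons(cons(c, a), cons(a, e))))  →  cons(s(c), cons(s(cons(e, c)), cons(cons(c, a), cons(a, e))))   [R4 at 2.1]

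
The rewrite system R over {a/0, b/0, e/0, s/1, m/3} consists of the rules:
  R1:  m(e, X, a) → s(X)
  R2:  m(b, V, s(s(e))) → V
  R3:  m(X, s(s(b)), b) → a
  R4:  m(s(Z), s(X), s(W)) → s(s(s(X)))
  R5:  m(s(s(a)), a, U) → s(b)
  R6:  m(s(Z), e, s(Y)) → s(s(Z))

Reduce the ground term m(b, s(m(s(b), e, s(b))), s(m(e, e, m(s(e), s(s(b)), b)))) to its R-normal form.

1. m(b, s(m(s(b), e, s(b))), s(m(e, e, m(s(e), s(s(b)), b))))  →  m(b, s(s(s(b))), s(m(e, e, m(s(e), s(s(b)), b))))   [R6 at 2.1]
2. m(b, s(s(s(b))), s(m(e, e, m(s(e), s(s(b)), b))))  →  m(b, s(s(s(b))), s(m(e, e, a)))   [R3 at 3.1.3]
3. m(b, s(s(s(b))), s(m(e, e, a)))  →  m(b, s(s(s(b))), s(s(e)))   [R1 at 3.1]
4. m(b, s(s(s(b))), s(s(e)))  →  s(s(s(b)))   [R2 at ε]

s(s(s(b)))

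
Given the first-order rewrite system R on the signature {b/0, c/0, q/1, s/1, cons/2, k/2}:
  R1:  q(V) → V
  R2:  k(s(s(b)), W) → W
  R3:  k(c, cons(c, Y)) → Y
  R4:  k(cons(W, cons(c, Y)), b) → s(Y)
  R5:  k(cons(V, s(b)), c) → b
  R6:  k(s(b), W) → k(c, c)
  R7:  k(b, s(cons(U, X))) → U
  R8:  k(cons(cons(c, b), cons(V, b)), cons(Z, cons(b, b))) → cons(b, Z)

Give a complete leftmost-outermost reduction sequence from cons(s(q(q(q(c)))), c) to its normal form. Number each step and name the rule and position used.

cons(s(c), c)

1. cons(s(q(q(q(c)))), c)  →  cons(s(q(q(c))), c)   [R1 at 1.1]
2. cons(s(q(q(c))), c)  →  cons(s(q(c)), c)   [R1 at 1.1]
3. cons(s(q(c)), c)  →  cons(s(c), c)   [R1 at 1.1]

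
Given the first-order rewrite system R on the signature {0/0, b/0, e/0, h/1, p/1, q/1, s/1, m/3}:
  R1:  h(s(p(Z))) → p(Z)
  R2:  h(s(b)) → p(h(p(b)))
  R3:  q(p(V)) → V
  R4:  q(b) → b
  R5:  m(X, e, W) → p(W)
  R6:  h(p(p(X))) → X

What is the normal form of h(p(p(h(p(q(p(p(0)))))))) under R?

0

1. h(p(p(h(p(q(p(p(0))))))))  →  h(p(q(p(p(0)))))   [R6 at ε]
2. h(p(q(p(p(0)))))  →  h(p(p(0)))   [R3 at 1.1]
3. h(p(p(0)))  →  0   [R6 at ε]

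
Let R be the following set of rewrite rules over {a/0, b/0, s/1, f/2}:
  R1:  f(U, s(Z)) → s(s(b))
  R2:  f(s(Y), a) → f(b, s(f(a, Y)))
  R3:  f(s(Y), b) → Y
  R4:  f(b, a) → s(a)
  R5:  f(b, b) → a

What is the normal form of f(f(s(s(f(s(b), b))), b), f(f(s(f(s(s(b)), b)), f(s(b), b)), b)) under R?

b

1. f(f(s(s(f(s(b), b))), b), f(f(s(f(s(s(b)), b)), f(s(b), b)), b))  →  f(s(f(s(b), b)), f(f(s(f(s(s(b)), b)), f(s(b), b)), b))   [R3 at 1]
2. f(s(f(s(b), b)), f(f(s(f(s(s(b)), b)), f(s(b), b)), b))  →  f(s(b), f(f(s(f(s(s(b)), b)), f(s(b), b)), b))   [R3 at 1.1]
3. f(s(b), f(f(s(f(s(s(b)), b)), f(s(b), b)), b))  →  f(s(b), f(f(s(s(b)), f(s(b), b)), b))   [R3 at 2.1.1.1]
4. f(s(b), f(f(s(s(b)), f(s(b), b)), b))  →  f(s(b), f(f(s(s(b)), b), b))   [R3 at 2.1.2]
5. f(s(b), f(f(s(s(b)), b), b))  →  f(s(b), f(s(b), b))   [R3 at 2.1]
6. f(s(b), f(s(b), b))  →  f(s(b), b)   [R3 at 2]
7. f(s(b), b)  →  b   [R3 at ε]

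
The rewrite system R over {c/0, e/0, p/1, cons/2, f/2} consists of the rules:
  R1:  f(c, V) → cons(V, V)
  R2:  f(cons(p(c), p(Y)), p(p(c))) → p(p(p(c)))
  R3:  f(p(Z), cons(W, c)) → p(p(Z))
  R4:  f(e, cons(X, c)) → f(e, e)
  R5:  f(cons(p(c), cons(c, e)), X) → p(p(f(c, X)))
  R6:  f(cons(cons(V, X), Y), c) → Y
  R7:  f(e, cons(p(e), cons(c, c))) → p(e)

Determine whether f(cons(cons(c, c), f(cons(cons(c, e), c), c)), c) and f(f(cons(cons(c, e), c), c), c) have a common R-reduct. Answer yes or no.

no — NF(t₁) = c, NF(t₂) = cons(c, c)

Reduce t₁ = f(cons(cons(c, c), f(cons(cons(c, e), c), c)), c):
1. f(cons(cons(c, c), f(cons(cons(c, e), c), c)), c)  →  f(cons(cons(c, e), c), c)   [R6 at ε]
2. f(cons(cons(c, e), c), c)  →  c   [R6 at ε]

Reduce t₂ = f(f(cons(cons(c, e), c), c), c):
1. f(f(cons(cons(c, e), c), c), c)  →  f(c, c)   [R6 at 1]
2. f(c, c)  →  cons(c, c)   [R1 at ε]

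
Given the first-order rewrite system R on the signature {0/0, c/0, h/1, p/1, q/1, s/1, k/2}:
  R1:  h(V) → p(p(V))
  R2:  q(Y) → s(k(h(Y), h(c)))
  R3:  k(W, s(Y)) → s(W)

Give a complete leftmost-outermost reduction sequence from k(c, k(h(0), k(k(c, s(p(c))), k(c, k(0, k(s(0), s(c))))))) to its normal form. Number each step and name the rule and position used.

s(c)

1. k(c, k(h(0), k(k(c, s(p(c))), k(c, k(0, k(s(0), s(c)))))))  →  k(c, k(p(p(0)), k(k(c, s(p(c))), k(c, k(0, k(s(0), s(c)))))))   [R1 at 2.1]
2. k(c, k(p(p(0)), k(k(c, s(p(c))), k(c, k(0, k(s(0), s(c)))))))  →  k(c, k(p(p(0)), k(s(c), k(c, k(0, k(s(0), s(c)))))))   [R3 at 2.2.1]
3. k(c, k(p(p(0)), k(s(c), k(c, k(0, k(s(0), s(c)))))))  →  k(c, k(p(p(0)), k(s(c), k(c, k(0, s(s(0)))))))   [R3 at 2.2.2.2.2]
4. k(c, k(p(p(0)), k(s(c), k(c, k(0, s(s(0)))))))  →  k(c, k(p(p(0)), k(s(c), k(c, s(0)))))   [R3 at 2.2.2.2]
5. k(c, k(p(p(0)), k(s(c), k(c, s(0)))))  →  k(c, k(p(p(0)), k(s(c), s(c))))   [R3 at 2.2.2]
6. k(c, k(p(p(0)), k(s(c), s(c))))  →  k(c, k(p(p(0)), s(s(c))))   [R3 at 2.2]
7. k(c, k(p(p(0)), s(s(c))))  →  k(c, s(p(p(0))))   [R3 at 2]
8. k(c, s(p(p(0))))  →  s(c)   [R3 at ε]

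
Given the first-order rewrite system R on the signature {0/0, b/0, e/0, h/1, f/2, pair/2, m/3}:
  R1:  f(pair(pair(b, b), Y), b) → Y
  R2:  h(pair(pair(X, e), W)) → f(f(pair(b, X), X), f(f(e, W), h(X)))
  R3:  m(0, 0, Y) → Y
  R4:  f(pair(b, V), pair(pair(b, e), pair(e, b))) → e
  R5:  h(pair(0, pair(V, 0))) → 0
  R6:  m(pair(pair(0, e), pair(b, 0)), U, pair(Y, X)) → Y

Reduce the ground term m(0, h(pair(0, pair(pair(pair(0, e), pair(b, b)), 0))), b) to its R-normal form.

b

1. m(0, h(pair(0, pair(pair(pair(0, e), pair(b, b)), 0))), b)  →  m(0, 0, b)   [R5 at 2]
2. m(0, 0, b)  →  b   [R3 at ε]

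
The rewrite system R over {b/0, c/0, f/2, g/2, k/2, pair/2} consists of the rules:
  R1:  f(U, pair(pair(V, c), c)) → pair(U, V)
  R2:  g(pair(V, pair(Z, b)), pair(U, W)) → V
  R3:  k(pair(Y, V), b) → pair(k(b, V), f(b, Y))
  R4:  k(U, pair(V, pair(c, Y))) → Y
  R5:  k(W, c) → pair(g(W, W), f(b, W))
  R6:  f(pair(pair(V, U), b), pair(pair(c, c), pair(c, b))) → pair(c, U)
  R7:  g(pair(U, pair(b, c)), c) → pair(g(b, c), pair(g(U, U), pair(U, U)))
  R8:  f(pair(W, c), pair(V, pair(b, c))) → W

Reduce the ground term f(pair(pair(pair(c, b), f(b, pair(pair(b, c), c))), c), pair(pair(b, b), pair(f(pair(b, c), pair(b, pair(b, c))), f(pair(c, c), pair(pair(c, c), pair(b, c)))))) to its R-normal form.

pair(pair(c, b), pair(b, b))

1. f(pair(pair(pair(c, b), f(b, pair(pair(b, c), c))), c), pair(pair(b, b), pair(f(pair(b, c), pair(b, pair(b, c))), f(pair(c, c), pair(pair(c, c), pair(b, c))))))  →  f(pair(pair(pair(c, b), pair(b, b)), c), pair(pair(b, b), pair(f(pair(b, c), pair(b, pair(b, c))), f(pair(c, c), pair(pair(c, c), pair(b, c))))))   [R1 at 1.1.2]
2. f(pair(pair(pair(c, b), pair(b, b)), c), pair(pair(b, b), pair(f(pair(b, c), pair(b, pair(b, c))), f(pair(c, c), pair(pair(c, c), pair(b, c))))))  →  f(pair(pair(pair(c, b), pair(b, b)), c), pair(pair(b, b), pair(b, f(pair(c, c), pair(pair(c, c), pair(b, c))))))   [R8 at 2.2.1]
3. f(pair(pair(pair(c, b), pair(b, b)), c), pair(pair(b, b), pair(b, f(pair(c, c), pair(pair(c, c), pair(b, c))))))  →  f(pair(pair(pair(c, b), pair(b, b)), c), pair(pair(b, b), pair(b, c)))   [R8 at 2.2.2]
4. f(pair(pair(pair(c, b), pair(b, b)), c), pair(pair(b, b), pair(b, c)))  →  pair(pair(c, b), pair(b, b))   [R8 at ε]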